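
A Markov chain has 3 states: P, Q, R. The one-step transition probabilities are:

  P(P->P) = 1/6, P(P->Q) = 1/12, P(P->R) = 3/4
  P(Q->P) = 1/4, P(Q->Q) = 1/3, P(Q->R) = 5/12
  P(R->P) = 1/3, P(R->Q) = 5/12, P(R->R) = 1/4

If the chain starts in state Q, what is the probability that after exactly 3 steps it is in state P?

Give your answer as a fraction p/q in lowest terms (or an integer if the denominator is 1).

Computing P^3 by repeated multiplication:
P^1 =
  P: [1/6, 1/12, 3/4]
  Q: [1/4, 1/3, 5/12]
  R: [1/3, 5/12, 1/4]
P^2 =
  P: [43/144, 17/48, 25/72]
  Q: [19/72, 11/36, 31/72]
  R: [35/144, 13/48, 35/72]
P^3 =
  P: [439/1728, 497/1728, 11/24]
  Q: [19/72, 131/432, 187/432]
  R: [467/1728, 541/1728, 5/12]

(P^3)[Q -> P] = 19/72

Answer: 19/72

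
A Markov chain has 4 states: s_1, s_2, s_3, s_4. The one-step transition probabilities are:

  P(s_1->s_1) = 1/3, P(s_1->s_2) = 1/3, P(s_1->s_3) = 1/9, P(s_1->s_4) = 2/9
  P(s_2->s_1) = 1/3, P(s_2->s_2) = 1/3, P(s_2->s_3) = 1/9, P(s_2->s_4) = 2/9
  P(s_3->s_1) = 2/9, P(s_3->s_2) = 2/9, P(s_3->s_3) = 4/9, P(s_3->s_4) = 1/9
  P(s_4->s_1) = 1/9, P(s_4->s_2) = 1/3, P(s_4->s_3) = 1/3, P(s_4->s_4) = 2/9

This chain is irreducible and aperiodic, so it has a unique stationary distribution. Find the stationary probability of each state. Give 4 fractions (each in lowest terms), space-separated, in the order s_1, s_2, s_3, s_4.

Answer: 19/72 155/504 13/56 11/56

Derivation:
The stationary distribution satisfies pi = pi * P, i.e.:
  pi_s_1 = 1/3*pi_s_1 + 1/3*pi_s_2 + 2/9*pi_s_3 + 1/9*pi_s_4
  pi_s_2 = 1/3*pi_s_1 + 1/3*pi_s_2 + 2/9*pi_s_3 + 1/3*pi_s_4
  pi_s_3 = 1/9*pi_s_1 + 1/9*pi_s_2 + 4/9*pi_s_3 + 1/3*pi_s_4
  pi_s_4 = 2/9*pi_s_1 + 2/9*pi_s_2 + 1/9*pi_s_3 + 2/9*pi_s_4
with normalization: pi_s_1 + pi_s_2 + pi_s_3 + pi_s_4 = 1.

Using the first 3 balance equations plus normalization, the linear system A*pi = b is:
  [-2/3, 1/3, 2/9, 1/9] . pi = 0
  [1/3, -2/3, 2/9, 1/3] . pi = 0
  [1/9, 1/9, -5/9, 1/3] . pi = 0
  [1, 1, 1, 1] . pi = 1

Solving yields:
  pi_s_1 = 19/72
  pi_s_2 = 155/504
  pi_s_3 = 13/56
  pi_s_4 = 11/56

Verification (pi * P):
  19/72*1/3 + 155/504*1/3 + 13/56*2/9 + 11/56*1/9 = 19/72 = pi_s_1  (ok)
  19/72*1/3 + 155/504*1/3 + 13/56*2/9 + 11/56*1/3 = 155/504 = pi_s_2  (ok)
  19/72*1/9 + 155/504*1/9 + 13/56*4/9 + 11/56*1/3 = 13/56 = pi_s_3  (ok)
  19/72*2/9 + 155/504*2/9 + 13/56*1/9 + 11/56*2/9 = 11/56 = pi_s_4  (ok)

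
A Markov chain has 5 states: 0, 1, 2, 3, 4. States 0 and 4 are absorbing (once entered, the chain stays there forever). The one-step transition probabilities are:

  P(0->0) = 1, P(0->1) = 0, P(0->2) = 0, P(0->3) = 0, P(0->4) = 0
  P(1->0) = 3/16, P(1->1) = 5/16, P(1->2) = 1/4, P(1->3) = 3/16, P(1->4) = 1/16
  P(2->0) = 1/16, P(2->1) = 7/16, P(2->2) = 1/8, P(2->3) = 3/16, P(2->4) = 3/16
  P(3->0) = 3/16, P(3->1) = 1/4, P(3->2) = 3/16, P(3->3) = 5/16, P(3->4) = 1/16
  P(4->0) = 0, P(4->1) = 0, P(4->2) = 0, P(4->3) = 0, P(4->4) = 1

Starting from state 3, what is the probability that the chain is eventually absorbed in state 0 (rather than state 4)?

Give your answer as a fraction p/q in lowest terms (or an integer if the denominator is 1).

Answer: 47/72

Derivation:
Let a_i = P(absorbed in 0 | start in state i).
Boundary conditions: a_0 = 1, a_4 = 0.
For each transient state i, a_i = sum_j P(i->j) * a_j:
  a_1 = 3/16*a_0 + 5/16*a_1 + 1/4*a_2 + 3/16*a_3 + 1/16*a_4
  a_2 = 1/16*a_0 + 7/16*a_1 + 1/8*a_2 + 3/16*a_3 + 3/16*a_4
  a_3 = 3/16*a_0 + 1/4*a_1 + 3/16*a_2 + 5/16*a_3 + 1/16*a_4

Substituting a_0 = 1 and a_4 = 0, rearrange to (I - Q) a = r where r[i] = P(i -> 0):
  [11/16, -1/4, -3/16] . (a_1, a_2, a_3) = 3/16
  [-7/16, 7/8, -3/16] . (a_1, a_2, a_3) = 1/16
  [-1/4, -3/16, 11/16] . (a_1, a_2, a_3) = 3/16

Solving yields:
  a_1 = 325/504
  a_2 = 269/504
  a_3 = 47/72

Starting state is 3, so the absorption probability is a_3 = 47/72.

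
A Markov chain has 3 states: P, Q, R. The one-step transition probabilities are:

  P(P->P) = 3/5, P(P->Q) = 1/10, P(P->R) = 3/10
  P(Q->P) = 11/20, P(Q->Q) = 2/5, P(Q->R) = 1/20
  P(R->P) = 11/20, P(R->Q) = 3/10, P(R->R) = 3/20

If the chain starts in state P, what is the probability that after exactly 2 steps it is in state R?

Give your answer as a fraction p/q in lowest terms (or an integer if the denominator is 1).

Computing P^2 by repeated multiplication:
P^1 =
  P: [3/5, 1/10, 3/10]
  Q: [11/20, 2/5, 1/20]
  R: [11/20, 3/10, 3/20]
P^2 =
  P: [29/50, 19/100, 23/100]
  Q: [231/400, 23/100, 77/400]
  R: [231/400, 11/50, 81/400]

(P^2)[P -> R] = 23/100

Answer: 23/100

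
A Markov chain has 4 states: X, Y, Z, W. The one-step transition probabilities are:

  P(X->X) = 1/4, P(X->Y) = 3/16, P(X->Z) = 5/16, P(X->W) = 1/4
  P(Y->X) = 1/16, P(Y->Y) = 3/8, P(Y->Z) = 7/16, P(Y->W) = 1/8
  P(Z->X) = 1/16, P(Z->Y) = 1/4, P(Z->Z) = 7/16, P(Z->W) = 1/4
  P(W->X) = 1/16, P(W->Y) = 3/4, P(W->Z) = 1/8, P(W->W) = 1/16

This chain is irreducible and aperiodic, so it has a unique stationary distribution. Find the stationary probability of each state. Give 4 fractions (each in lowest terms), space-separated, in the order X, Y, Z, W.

The stationary distribution satisfies pi = pi * P, i.e.:
  pi_X = 1/4*pi_X + 1/16*pi_Y + 1/16*pi_Z + 1/16*pi_W
  pi_Y = 3/16*pi_X + 3/8*pi_Y + 1/4*pi_Z + 3/4*pi_W
  pi_Z = 5/16*pi_X + 7/16*pi_Y + 7/16*pi_Z + 1/8*pi_W
  pi_W = 1/4*pi_X + 1/8*pi_Y + 1/4*pi_Z + 1/16*pi_W
with normalization: pi_X + pi_Y + pi_Z + pi_W = 1.

Using the first 3 balance equations plus normalization, the linear system A*pi = b is:
  [-3/4, 1/16, 1/16, 1/16] . pi = 0
  [3/16, -5/8, 1/4, 3/4] . pi = 0
  [5/16, 7/16, -9/16, 1/8] . pi = 0
  [1, 1, 1, 1] . pi = 1

Solving yields:
  pi_X = 1/13
  pi_Y = 1385/3666
  pi_Z = 1373/3666
  pi_W = 313/1833

Verification (pi * P):
  1/13*1/4 + 1385/3666*1/16 + 1373/3666*1/16 + 313/1833*1/16 = 1/13 = pi_X  (ok)
  1/13*3/16 + 1385/3666*3/8 + 1373/3666*1/4 + 313/1833*3/4 = 1385/3666 = pi_Y  (ok)
  1/13*5/16 + 1385/3666*7/16 + 1373/3666*7/16 + 313/1833*1/8 = 1373/3666 = pi_Z  (ok)
  1/13*1/4 + 1385/3666*1/8 + 1373/3666*1/4 + 313/1833*1/16 = 313/1833 = pi_W  (ok)

Answer: 1/13 1385/3666 1373/3666 313/1833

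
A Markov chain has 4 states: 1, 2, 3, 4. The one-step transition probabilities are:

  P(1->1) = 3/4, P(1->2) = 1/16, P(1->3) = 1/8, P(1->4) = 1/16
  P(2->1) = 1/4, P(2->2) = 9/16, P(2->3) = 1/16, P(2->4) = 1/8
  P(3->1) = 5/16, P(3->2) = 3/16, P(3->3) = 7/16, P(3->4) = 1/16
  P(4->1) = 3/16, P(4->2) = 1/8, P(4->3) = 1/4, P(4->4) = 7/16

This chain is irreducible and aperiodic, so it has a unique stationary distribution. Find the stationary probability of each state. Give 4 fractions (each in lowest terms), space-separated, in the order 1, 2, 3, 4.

Answer: 30/59 11/59 11/59 7/59

Derivation:
The stationary distribution satisfies pi = pi * P, i.e.:
  pi_1 = 3/4*pi_1 + 1/4*pi_2 + 5/16*pi_3 + 3/16*pi_4
  pi_2 = 1/16*pi_1 + 9/16*pi_2 + 3/16*pi_3 + 1/8*pi_4
  pi_3 = 1/8*pi_1 + 1/16*pi_2 + 7/16*pi_3 + 1/4*pi_4
  pi_4 = 1/16*pi_1 + 1/8*pi_2 + 1/16*pi_3 + 7/16*pi_4
with normalization: pi_1 + pi_2 + pi_3 + pi_4 = 1.

Using the first 3 balance equations plus normalization, the linear system A*pi = b is:
  [-1/4, 1/4, 5/16, 3/16] . pi = 0
  [1/16, -7/16, 3/16, 1/8] . pi = 0
  [1/8, 1/16, -9/16, 1/4] . pi = 0
  [1, 1, 1, 1] . pi = 1

Solving yields:
  pi_1 = 30/59
  pi_2 = 11/59
  pi_3 = 11/59
  pi_4 = 7/59

Verification (pi * P):
  30/59*3/4 + 11/59*1/4 + 11/59*5/16 + 7/59*3/16 = 30/59 = pi_1  (ok)
  30/59*1/16 + 11/59*9/16 + 11/59*3/16 + 7/59*1/8 = 11/59 = pi_2  (ok)
  30/59*1/8 + 11/59*1/16 + 11/59*7/16 + 7/59*1/4 = 11/59 = pi_3  (ok)
  30/59*1/16 + 11/59*1/8 + 11/59*1/16 + 7/59*7/16 = 7/59 = pi_4  (ok)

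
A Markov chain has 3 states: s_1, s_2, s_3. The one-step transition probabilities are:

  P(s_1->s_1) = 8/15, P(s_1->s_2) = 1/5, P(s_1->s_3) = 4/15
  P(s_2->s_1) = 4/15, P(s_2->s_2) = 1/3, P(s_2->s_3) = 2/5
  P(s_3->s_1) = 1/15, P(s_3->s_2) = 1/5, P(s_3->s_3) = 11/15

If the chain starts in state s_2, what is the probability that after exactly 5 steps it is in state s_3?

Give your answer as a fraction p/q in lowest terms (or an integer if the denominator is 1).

Computing P^5 by repeated multiplication:
P^1 =
  s_1: [8/15, 1/5, 4/15]
  s_2: [4/15, 1/3, 2/5]
  s_3: [1/15, 1/5, 11/15]
P^2 =
  s_1: [16/45, 17/75, 94/225]
  s_2: [58/225, 11/45, 112/225]
  s_3: [31/225, 17/75, 143/225]
P^3 =
  s_1: [938/3375, 259/1125, 332/675]
  s_2: [796/3375, 157/675, 598/1125]
  s_3: [119/675, 259/1125, 2003/3375]
P^4 =
  s_1: [12272/50625, 3893/16875, 26674/50625]
  s_2: [11302/50625, 2339/10125, 27628/50625]
  s_3: [9871/50625, 3893/16875, 1163/2025]
P^5 =
  s_1: [171566/759375, 58411/253125, 412576/759375]
  s_2: [164824/759375, 35053/151875, 139762/253125]
  s_3: [154759/759375, 58411/253125, 429383/759375]

(P^5)[s_2 -> s_3] = 139762/253125

Answer: 139762/253125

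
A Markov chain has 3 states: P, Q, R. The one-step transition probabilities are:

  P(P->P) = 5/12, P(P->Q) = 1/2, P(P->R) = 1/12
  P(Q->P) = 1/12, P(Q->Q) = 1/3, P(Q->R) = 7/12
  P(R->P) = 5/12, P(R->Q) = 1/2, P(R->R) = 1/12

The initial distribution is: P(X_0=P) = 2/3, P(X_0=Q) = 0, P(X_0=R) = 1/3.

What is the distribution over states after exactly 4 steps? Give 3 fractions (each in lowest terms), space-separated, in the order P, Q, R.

Answer: 59/216 185/432 43/144

Derivation:
Propagating the distribution step by step (d_{t+1} = d_t * P):
d_0 = (P=2/3, Q=0, R=1/3)
  d_1[P] = 2/3*5/12 + 0*1/12 + 1/3*5/12 = 5/12
  d_1[Q] = 2/3*1/2 + 0*1/3 + 1/3*1/2 = 1/2
  d_1[R] = 2/3*1/12 + 0*7/12 + 1/3*1/12 = 1/12
d_1 = (P=5/12, Q=1/2, R=1/12)
  d_2[P] = 5/12*5/12 + 1/2*1/12 + 1/12*5/12 = 1/4
  d_2[Q] = 5/12*1/2 + 1/2*1/3 + 1/12*1/2 = 5/12
  d_2[R] = 5/12*1/12 + 1/2*7/12 + 1/12*1/12 = 1/3
d_2 = (P=1/4, Q=5/12, R=1/3)
  d_3[P] = 1/4*5/12 + 5/12*1/12 + 1/3*5/12 = 5/18
  d_3[Q] = 1/4*1/2 + 5/12*1/3 + 1/3*1/2 = 31/72
  d_3[R] = 1/4*1/12 + 5/12*7/12 + 1/3*1/12 = 7/24
d_3 = (P=5/18, Q=31/72, R=7/24)
  d_4[P] = 5/18*5/12 + 31/72*1/12 + 7/24*5/12 = 59/216
  d_4[Q] = 5/18*1/2 + 31/72*1/3 + 7/24*1/2 = 185/432
  d_4[R] = 5/18*1/12 + 31/72*7/12 + 7/24*1/12 = 43/144
d_4 = (P=59/216, Q=185/432, R=43/144)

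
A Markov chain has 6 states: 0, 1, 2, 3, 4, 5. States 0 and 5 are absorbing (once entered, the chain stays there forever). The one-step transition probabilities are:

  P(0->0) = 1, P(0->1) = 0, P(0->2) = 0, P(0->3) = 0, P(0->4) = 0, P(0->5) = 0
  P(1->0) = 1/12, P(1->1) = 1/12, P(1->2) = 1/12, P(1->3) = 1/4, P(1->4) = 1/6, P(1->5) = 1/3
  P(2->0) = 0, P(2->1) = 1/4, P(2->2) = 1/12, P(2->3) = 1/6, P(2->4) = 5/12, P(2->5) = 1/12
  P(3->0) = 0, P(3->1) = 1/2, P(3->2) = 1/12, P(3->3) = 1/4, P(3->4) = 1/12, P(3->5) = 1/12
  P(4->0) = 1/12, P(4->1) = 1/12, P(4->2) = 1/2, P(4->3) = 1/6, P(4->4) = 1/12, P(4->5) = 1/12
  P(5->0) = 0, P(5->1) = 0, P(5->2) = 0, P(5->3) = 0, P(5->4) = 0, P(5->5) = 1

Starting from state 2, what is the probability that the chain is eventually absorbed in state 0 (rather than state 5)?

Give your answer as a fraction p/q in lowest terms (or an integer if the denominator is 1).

Let a_i = P(absorbed in 0 | start in state i).
Boundary conditions: a_0 = 1, a_5 = 0.
For each transient state i, a_i = sum_j P(i->j) * a_j:
  a_1 = 1/12*a_0 + 1/12*a_1 + 1/12*a_2 + 1/4*a_3 + 1/6*a_4 + 1/3*a_5
  a_2 = 0*a_0 + 1/4*a_1 + 1/12*a_2 + 1/6*a_3 + 5/12*a_4 + 1/12*a_5
  a_3 = 0*a_0 + 1/2*a_1 + 1/12*a_2 + 1/4*a_3 + 1/12*a_4 + 1/12*a_5
  a_4 = 1/12*a_0 + 1/12*a_1 + 1/2*a_2 + 1/6*a_3 + 1/12*a_4 + 1/12*a_5

Substituting a_0 = 1 and a_5 = 0, rearrange to (I - Q) a = r where r[i] = P(i -> 0):
  [11/12, -1/12, -1/4, -1/6] . (a_1, a_2, a_3, a_4) = 1/12
  [-1/4, 11/12, -1/6, -5/12] . (a_1, a_2, a_3, a_4) = 0
  [-1/2, -1/12, 3/4, -1/12] . (a_1, a_2, a_3, a_4) = 0
  [-1/12, -1/2, -1/6, 11/12] . (a_1, a_2, a_3, a_4) = 1/12

Solving yields:
  a_1 = 521/2488
  a_2 = 261/1244
  a_3 = 477/2488
  a_4 = 645/2488

Starting state is 2, so the absorption probability is a_2 = 261/1244.

Answer: 261/1244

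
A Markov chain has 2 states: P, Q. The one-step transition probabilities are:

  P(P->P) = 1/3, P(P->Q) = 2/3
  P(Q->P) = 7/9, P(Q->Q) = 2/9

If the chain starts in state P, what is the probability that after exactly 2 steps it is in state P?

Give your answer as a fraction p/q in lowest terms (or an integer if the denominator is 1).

Answer: 17/27

Derivation:
Computing P^2 by repeated multiplication:
P^1 =
  P: [1/3, 2/3]
  Q: [7/9, 2/9]
P^2 =
  P: [17/27, 10/27]
  Q: [35/81, 46/81]

(P^2)[P -> P] = 17/27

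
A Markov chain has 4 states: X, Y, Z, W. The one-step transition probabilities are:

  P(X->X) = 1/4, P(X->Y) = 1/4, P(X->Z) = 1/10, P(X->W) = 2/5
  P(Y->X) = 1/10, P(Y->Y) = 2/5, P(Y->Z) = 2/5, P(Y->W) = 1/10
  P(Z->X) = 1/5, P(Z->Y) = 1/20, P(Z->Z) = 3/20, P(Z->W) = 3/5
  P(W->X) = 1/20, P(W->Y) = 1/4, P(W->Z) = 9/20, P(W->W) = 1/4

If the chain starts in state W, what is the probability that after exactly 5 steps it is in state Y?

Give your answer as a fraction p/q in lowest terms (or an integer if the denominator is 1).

Computing P^5 by repeated multiplication:
P^1 =
  X: [1/4, 1/4, 1/10, 2/5]
  Y: [1/10, 2/5, 2/5, 1/10]
  Z: [1/5, 1/20, 3/20, 3/5]
  W: [1/20, 1/4, 9/20, 1/4]
P^2 =
  X: [51/400, 107/400, 8/25, 57/200]
  Y: [3/20, 23/100, 11/40, 69/200]
  Z: [23/200, 91/400, 133/400, 13/40]
  W: [7/50, 79/400, 57/200, 151/400]
P^3 =
  X: [219/1600, 1809/8000, 37/125, 341/1000]
  Y: [531/4000, 459/2000, 607/2000, 1337/4000]
  Z: [537/4000, 1741/8000, 2389/8000, 699/2000]
  W: [209/1600, 1781/8000, 489/1600, 2729/8000]
P^4 =
  X: [21293/160000, 7191/32000, 24159/80000, 27217/80000]
  Y: [2671/20000, 8949/40000, 24081/80000, 27337/80000]
  Z: [5301/40000, 35667/160000, 48407/160000, 27361/80000]
  W: [1331/10000, 35563/160000, 24117/80000, 54907/160000]
P^5 =
  X: [426081/3200000, 714593/3200000, 482543/1600000, 6839/20000]
  Y: [212877/1600000, 35737/160000, 120707/400000, 21877/64000]
  Z: [53213/400000, 713373/3200000, 965463/3200000, 54773/160000]
  W: [425449/3200000, 713753/3200000, 965961/3200000, 1094837/3200000]

(P^5)[W -> Y] = 713753/3200000

Answer: 713753/3200000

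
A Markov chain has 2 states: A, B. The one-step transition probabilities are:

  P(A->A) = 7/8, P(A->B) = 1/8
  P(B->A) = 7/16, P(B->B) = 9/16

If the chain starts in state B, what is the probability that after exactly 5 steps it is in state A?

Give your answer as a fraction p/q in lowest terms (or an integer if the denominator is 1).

Answer: 802487/1048576

Derivation:
Computing P^5 by repeated multiplication:
P^1 =
  A: [7/8, 1/8]
  B: [7/16, 9/16]
P^2 =
  A: [105/128, 23/128]
  B: [161/256, 95/256]
P^3 =
  A: [1631/2048, 417/2048]
  B: [2919/4096, 1177/4096]
P^4 =
  A: [25753/32768, 7015/32768]
  B: [49105/65536, 16431/65536]
P^5 =
  A: [409647/524288, 114641/524288]
  B: [802487/1048576, 246089/1048576]

(P^5)[B -> A] = 802487/1048576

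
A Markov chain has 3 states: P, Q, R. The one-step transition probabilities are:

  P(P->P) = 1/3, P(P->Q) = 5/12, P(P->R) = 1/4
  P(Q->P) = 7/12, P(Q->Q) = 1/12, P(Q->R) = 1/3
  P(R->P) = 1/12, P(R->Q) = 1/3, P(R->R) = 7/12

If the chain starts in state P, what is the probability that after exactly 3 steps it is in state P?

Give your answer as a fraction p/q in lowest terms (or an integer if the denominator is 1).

Computing P^3 by repeated multiplication:
P^1 =
  P: [1/3, 5/12, 1/4]
  Q: [7/12, 1/12, 1/3]
  R: [1/12, 1/3, 7/12]
P^2 =
  P: [3/8, 37/144, 53/144]
  Q: [13/48, 13/36, 53/144]
  R: [13/48, 37/144, 17/36]
P^3 =
  P: [11/36, 173/576, 227/576]
  Q: [191/576, 17/64, 29/72]
  R: [161/576, 7/24, 247/576]

(P^3)[P -> P] = 11/36

Answer: 11/36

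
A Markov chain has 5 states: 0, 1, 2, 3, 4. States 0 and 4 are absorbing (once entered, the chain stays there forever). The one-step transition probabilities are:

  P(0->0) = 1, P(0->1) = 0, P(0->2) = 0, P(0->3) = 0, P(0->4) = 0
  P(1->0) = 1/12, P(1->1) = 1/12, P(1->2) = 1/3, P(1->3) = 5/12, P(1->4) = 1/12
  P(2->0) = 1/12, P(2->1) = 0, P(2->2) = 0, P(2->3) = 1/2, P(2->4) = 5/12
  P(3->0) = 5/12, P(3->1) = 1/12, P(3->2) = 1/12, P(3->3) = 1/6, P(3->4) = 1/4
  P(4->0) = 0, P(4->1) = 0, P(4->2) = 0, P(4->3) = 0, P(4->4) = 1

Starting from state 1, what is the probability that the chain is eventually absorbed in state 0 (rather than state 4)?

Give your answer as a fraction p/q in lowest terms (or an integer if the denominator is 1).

Answer: 193/390

Derivation:
Let a_i = P(absorbed in 0 | start in state i).
Boundary conditions: a_0 = 1, a_4 = 0.
For each transient state i, a_i = sum_j P(i->j) * a_j:
  a_1 = 1/12*a_0 + 1/12*a_1 + 1/3*a_2 + 5/12*a_3 + 1/12*a_4
  a_2 = 1/12*a_0 + 0*a_1 + 0*a_2 + 1/2*a_3 + 5/12*a_4
  a_3 = 5/12*a_0 + 1/12*a_1 + 1/12*a_2 + 1/6*a_3 + 1/4*a_4

Substituting a_0 = 1 and a_4 = 0, rearrange to (I - Q) a = r where r[i] = P(i -> 0):
  [11/12, -1/3, -5/12] . (a_1, a_2, a_3) = 1/12
  [0, 1, -1/2] . (a_1, a_2, a_3) = 1/12
  [-1/12, -1/12, 5/6] . (a_1, a_2, a_3) = 5/12

Solving yields:
  a_1 = 193/390
  a_2 = 49/130
  a_3 = 229/390

Starting state is 1, so the absorption probability is a_1 = 193/390.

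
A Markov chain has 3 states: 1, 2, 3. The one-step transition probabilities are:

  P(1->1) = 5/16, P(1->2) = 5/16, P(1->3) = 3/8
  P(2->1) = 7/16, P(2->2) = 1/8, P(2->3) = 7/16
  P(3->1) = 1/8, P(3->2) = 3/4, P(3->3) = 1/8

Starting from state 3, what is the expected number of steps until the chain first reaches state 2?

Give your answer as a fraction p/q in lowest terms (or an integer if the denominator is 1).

Answer: 104/71

Derivation:
Let h_i = expected steps to first reach 2 from state i.
Boundary: h_2 = 0.
First-step equations for the other states:
  h_1 = 1 + 5/16*h_1 + 5/16*h_2 + 3/8*h_3
  h_3 = 1 + 1/8*h_1 + 3/4*h_2 + 1/8*h_3

Substituting h_2 = 0 and rearranging gives the linear system (I - Q) h = 1:
  [11/16, -3/8] . (h_1, h_3) = 1
  [-1/8, 7/8] . (h_1, h_3) = 1

Solving yields:
  h_1 = 160/71
  h_3 = 104/71

Starting state is 3, so the expected hitting time is h_3 = 104/71.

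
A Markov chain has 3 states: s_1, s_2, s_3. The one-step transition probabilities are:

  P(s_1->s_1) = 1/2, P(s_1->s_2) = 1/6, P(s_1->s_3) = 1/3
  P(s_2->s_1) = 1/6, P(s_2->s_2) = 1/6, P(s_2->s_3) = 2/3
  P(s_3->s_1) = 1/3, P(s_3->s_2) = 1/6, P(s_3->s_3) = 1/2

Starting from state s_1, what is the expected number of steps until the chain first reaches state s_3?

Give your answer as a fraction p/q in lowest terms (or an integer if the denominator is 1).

Answer: 18/7

Derivation:
Let h_i = expected steps to first reach s_3 from state i.
Boundary: h_s_3 = 0.
First-step equations for the other states:
  h_s_1 = 1 + 1/2*h_s_1 + 1/6*h_s_2 + 1/3*h_s_3
  h_s_2 = 1 + 1/6*h_s_1 + 1/6*h_s_2 + 2/3*h_s_3

Substituting h_s_3 = 0 and rearranging gives the linear system (I - Q) h = 1:
  [1/2, -1/6] . (h_s_1, h_s_2) = 1
  [-1/6, 5/6] . (h_s_1, h_s_2) = 1

Solving yields:
  h_s_1 = 18/7
  h_s_2 = 12/7

Starting state is s_1, so the expected hitting time is h_s_1 = 18/7.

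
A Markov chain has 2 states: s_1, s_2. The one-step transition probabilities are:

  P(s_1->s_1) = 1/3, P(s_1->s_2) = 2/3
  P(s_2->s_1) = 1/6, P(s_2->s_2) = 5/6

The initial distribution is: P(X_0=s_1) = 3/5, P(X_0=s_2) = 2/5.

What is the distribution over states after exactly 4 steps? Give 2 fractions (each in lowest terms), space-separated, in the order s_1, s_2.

Propagating the distribution step by step (d_{t+1} = d_t * P):
d_0 = (s_1=3/5, s_2=2/5)
  d_1[s_1] = 3/5*1/3 + 2/5*1/6 = 4/15
  d_1[s_2] = 3/5*2/3 + 2/5*5/6 = 11/15
d_1 = (s_1=4/15, s_2=11/15)
  d_2[s_1] = 4/15*1/3 + 11/15*1/6 = 19/90
  d_2[s_2] = 4/15*2/3 + 11/15*5/6 = 71/90
d_2 = (s_1=19/90, s_2=71/90)
  d_3[s_1] = 19/90*1/3 + 71/90*1/6 = 109/540
  d_3[s_2] = 19/90*2/3 + 71/90*5/6 = 431/540
d_3 = (s_1=109/540, s_2=431/540)
  d_4[s_1] = 109/540*1/3 + 431/540*1/6 = 649/3240
  d_4[s_2] = 109/540*2/3 + 431/540*5/6 = 2591/3240
d_4 = (s_1=649/3240, s_2=2591/3240)

Answer: 649/3240 2591/3240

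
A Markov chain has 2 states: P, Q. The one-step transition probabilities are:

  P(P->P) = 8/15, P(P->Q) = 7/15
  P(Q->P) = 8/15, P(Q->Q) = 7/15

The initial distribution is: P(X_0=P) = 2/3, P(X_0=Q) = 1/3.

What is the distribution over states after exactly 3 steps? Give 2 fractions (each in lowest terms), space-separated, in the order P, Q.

Answer: 8/15 7/15

Derivation:
Propagating the distribution step by step (d_{t+1} = d_t * P):
d_0 = (P=2/3, Q=1/3)
  d_1[P] = 2/3*8/15 + 1/3*8/15 = 8/15
  d_1[Q] = 2/3*7/15 + 1/3*7/15 = 7/15
d_1 = (P=8/15, Q=7/15)
  d_2[P] = 8/15*8/15 + 7/15*8/15 = 8/15
  d_2[Q] = 8/15*7/15 + 7/15*7/15 = 7/15
d_2 = (P=8/15, Q=7/15)
  d_3[P] = 8/15*8/15 + 7/15*8/15 = 8/15
  d_3[Q] = 8/15*7/15 + 7/15*7/15 = 7/15
d_3 = (P=8/15, Q=7/15)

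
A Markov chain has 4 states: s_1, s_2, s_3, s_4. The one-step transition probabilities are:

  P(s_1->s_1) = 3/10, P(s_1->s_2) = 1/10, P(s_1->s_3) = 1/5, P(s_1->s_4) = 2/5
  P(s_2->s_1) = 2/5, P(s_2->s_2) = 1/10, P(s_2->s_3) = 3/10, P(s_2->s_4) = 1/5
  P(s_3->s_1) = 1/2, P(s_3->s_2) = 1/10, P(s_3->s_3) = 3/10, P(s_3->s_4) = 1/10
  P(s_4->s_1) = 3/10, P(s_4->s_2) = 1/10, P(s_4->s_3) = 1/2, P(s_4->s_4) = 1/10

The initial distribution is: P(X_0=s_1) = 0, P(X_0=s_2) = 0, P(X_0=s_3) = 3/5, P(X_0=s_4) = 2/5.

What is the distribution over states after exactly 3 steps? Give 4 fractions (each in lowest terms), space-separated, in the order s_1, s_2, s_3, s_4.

Propagating the distribution step by step (d_{t+1} = d_t * P):
d_0 = (s_1=0, s_2=0, s_3=3/5, s_4=2/5)
  d_1[s_1] = 0*3/10 + 0*2/5 + 3/5*1/2 + 2/5*3/10 = 21/50
  d_1[s_2] = 0*1/10 + 0*1/10 + 3/5*1/10 + 2/5*1/10 = 1/10
  d_1[s_3] = 0*1/5 + 0*3/10 + 3/5*3/10 + 2/5*1/2 = 19/50
  d_1[s_4] = 0*2/5 + 0*1/5 + 3/5*1/10 + 2/5*1/10 = 1/10
d_1 = (s_1=21/50, s_2=1/10, s_3=19/50, s_4=1/10)
  d_2[s_1] = 21/50*3/10 + 1/10*2/5 + 19/50*1/2 + 1/10*3/10 = 193/500
  d_2[s_2] = 21/50*1/10 + 1/10*1/10 + 19/50*1/10 + 1/10*1/10 = 1/10
  d_2[s_3] = 21/50*1/5 + 1/10*3/10 + 19/50*3/10 + 1/10*1/2 = 139/500
  d_2[s_4] = 21/50*2/5 + 1/10*1/5 + 19/50*1/10 + 1/10*1/10 = 59/250
d_2 = (s_1=193/500, s_2=1/10, s_3=139/500, s_4=59/250)
  d_3[s_1] = 193/500*3/10 + 1/10*2/5 + 139/500*1/2 + 59/250*3/10 = 457/1250
  d_3[s_2] = 193/500*1/10 + 1/10*1/10 + 139/500*1/10 + 59/250*1/10 = 1/10
  d_3[s_3] = 193/500*1/5 + 1/10*3/10 + 139/500*3/10 + 59/250*1/2 = 1543/5000
  d_3[s_4] = 193/500*2/5 + 1/10*1/5 + 139/500*1/10 + 59/250*1/10 = 1129/5000
d_3 = (s_1=457/1250, s_2=1/10, s_3=1543/5000, s_4=1129/5000)

Answer: 457/1250 1/10 1543/5000 1129/5000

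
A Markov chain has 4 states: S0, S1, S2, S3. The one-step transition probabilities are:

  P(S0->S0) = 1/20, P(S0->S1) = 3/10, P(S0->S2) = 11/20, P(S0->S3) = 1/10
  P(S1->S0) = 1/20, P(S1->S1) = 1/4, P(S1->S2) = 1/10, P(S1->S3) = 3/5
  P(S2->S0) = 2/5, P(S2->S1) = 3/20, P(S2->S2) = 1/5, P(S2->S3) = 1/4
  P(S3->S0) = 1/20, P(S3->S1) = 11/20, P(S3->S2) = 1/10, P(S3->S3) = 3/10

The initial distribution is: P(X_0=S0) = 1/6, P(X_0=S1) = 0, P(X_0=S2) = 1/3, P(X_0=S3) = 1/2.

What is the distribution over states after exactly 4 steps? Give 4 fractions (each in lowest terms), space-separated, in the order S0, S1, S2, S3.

Propagating the distribution step by step (d_{t+1} = d_t * P):
d_0 = (S0=1/6, S1=0, S2=1/3, S3=1/2)
  d_1[S0] = 1/6*1/20 + 0*1/20 + 1/3*2/5 + 1/2*1/20 = 1/6
  d_1[S1] = 1/6*3/10 + 0*1/4 + 1/3*3/20 + 1/2*11/20 = 3/8
  d_1[S2] = 1/6*11/20 + 0*1/10 + 1/3*1/5 + 1/2*1/10 = 5/24
  d_1[S3] = 1/6*1/10 + 0*3/5 + 1/3*1/4 + 1/2*3/10 = 1/4
d_1 = (S0=1/6, S1=3/8, S2=5/24, S3=1/4)
  d_2[S0] = 1/6*1/20 + 3/8*1/20 + 5/24*2/5 + 1/4*1/20 = 59/480
  d_2[S1] = 1/6*3/10 + 3/8*1/4 + 5/24*3/20 + 1/4*11/20 = 5/16
  d_2[S2] = 1/6*11/20 + 3/8*1/10 + 5/24*1/5 + 1/4*1/10 = 47/240
  d_2[S3] = 1/6*1/10 + 3/8*3/5 + 5/24*1/4 + 1/4*3/10 = 59/160
d_2 = (S0=59/480, S1=5/16, S2=47/240, S3=59/160)
  d_3[S0] = 59/480*1/20 + 5/16*1/20 + 47/240*2/5 + 59/160*1/20 = 569/4800
  d_3[S1] = 59/480*3/10 + 5/16*1/4 + 47/240*3/20 + 59/160*11/20 = 1111/3200
  d_3[S2] = 59/480*11/20 + 5/16*1/10 + 47/240*1/5 + 59/160*1/10 = 1679/9600
  d_3[S3] = 59/480*1/10 + 5/16*3/5 + 47/240*1/4 + 59/160*3/10 = 23/64
d_3 = (S0=569/4800, S1=1111/3200, S2=1679/9600, S3=23/64)
  d_4[S0] = 569/4800*1/20 + 1111/3200*1/20 + 1679/9600*2/5 + 23/64*1/20 = 21353/192000
  d_4[S1] = 569/4800*3/10 + 1111/3200*1/4 + 1679/9600*3/20 + 23/64*11/20 = 277/800
  d_4[S2] = 569/4800*11/20 + 1111/3200*1/10 + 1679/9600*1/5 + 23/64*1/10 = 41/240
  d_4[S3] = 569/4800*1/10 + 1111/3200*3/5 + 1679/9600*1/4 + 23/64*3/10 = 23789/64000
d_4 = (S0=21353/192000, S1=277/800, S2=41/240, S3=23789/64000)

Answer: 21353/192000 277/800 41/240 23789/64000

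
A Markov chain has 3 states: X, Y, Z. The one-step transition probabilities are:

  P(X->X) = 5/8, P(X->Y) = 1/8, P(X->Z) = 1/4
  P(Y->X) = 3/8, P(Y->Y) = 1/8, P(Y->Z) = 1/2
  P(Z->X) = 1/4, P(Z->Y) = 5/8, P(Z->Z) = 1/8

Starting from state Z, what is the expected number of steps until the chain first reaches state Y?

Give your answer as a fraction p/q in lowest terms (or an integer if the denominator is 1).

Answer: 40/17

Derivation:
Let h_i = expected steps to first reach Y from state i.
Boundary: h_Y = 0.
First-step equations for the other states:
  h_X = 1 + 5/8*h_X + 1/8*h_Y + 1/4*h_Z
  h_Z = 1 + 1/4*h_X + 5/8*h_Y + 1/8*h_Z

Substituting h_Y = 0 and rearranging gives the linear system (I - Q) h = 1:
  [3/8, -1/4] . (h_X, h_Z) = 1
  [-1/4, 7/8] . (h_X, h_Z) = 1

Solving yields:
  h_X = 72/17
  h_Z = 40/17

Starting state is Z, so the expected hitting time is h_Z = 40/17.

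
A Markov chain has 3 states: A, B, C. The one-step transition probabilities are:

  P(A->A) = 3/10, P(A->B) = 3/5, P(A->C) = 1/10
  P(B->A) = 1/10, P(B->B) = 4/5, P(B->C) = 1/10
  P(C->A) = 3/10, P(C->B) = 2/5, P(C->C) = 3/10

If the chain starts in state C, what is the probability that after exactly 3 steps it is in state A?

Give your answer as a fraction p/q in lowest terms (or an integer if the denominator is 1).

Answer: 22/125

Derivation:
Computing P^3 by repeated multiplication:
P^1 =
  A: [3/10, 3/5, 1/10]
  B: [1/10, 4/5, 1/10]
  C: [3/10, 2/5, 3/10]
P^2 =
  A: [9/50, 7/10, 3/25]
  B: [7/50, 37/50, 3/25]
  C: [11/50, 31/50, 4/25]
P^3 =
  A: [4/25, 179/250, 31/250]
  B: [19/125, 181/250, 31/250]
  C: [22/125, 173/250, 33/250]

(P^3)[C -> A] = 22/125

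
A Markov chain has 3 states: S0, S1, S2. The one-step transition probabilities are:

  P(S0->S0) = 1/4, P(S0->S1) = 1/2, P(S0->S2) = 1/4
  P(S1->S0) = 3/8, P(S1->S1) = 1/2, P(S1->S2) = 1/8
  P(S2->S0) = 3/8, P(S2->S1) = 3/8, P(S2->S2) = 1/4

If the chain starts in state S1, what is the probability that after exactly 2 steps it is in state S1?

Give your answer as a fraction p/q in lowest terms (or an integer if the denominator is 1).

Answer: 31/64

Derivation:
Computing P^2 by repeated multiplication:
P^1 =
  S0: [1/4, 1/2, 1/4]
  S1: [3/8, 1/2, 1/8]
  S2: [3/8, 3/8, 1/4]
P^2 =
  S0: [11/32, 15/32, 3/16]
  S1: [21/64, 31/64, 3/16]
  S2: [21/64, 15/32, 13/64]

(P^2)[S1 -> S1] = 31/64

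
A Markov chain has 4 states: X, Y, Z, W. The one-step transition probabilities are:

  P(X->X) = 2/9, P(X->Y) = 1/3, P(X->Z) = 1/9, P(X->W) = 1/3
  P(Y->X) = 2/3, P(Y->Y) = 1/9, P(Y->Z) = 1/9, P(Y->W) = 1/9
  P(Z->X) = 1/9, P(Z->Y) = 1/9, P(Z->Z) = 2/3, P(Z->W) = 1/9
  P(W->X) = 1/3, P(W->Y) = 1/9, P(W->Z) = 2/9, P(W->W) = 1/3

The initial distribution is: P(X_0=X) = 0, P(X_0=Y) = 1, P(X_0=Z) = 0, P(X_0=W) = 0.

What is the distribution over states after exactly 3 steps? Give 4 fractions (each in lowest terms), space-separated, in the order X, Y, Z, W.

Propagating the distribution step by step (d_{t+1} = d_t * P):
d_0 = (X=0, Y=1, Z=0, W=0)
  d_1[X] = 0*2/9 + 1*2/3 + 0*1/9 + 0*1/3 = 2/3
  d_1[Y] = 0*1/3 + 1*1/9 + 0*1/9 + 0*1/9 = 1/9
  d_1[Z] = 0*1/9 + 1*1/9 + 0*2/3 + 0*2/9 = 1/9
  d_1[W] = 0*1/3 + 1*1/9 + 0*1/9 + 0*1/3 = 1/9
d_1 = (X=2/3, Y=1/9, Z=1/9, W=1/9)
  d_2[X] = 2/3*2/9 + 1/9*2/3 + 1/9*1/9 + 1/9*1/3 = 22/81
  d_2[Y] = 2/3*1/3 + 1/9*1/9 + 1/9*1/9 + 1/9*1/9 = 7/27
  d_2[Z] = 2/3*1/9 + 1/9*1/9 + 1/9*2/3 + 1/9*2/9 = 5/27
  d_2[W] = 2/3*1/3 + 1/9*1/9 + 1/9*1/9 + 1/9*1/3 = 23/81
d_2 = (X=22/81, Y=7/27, Z=5/27, W=23/81)
  d_3[X] = 22/81*2/9 + 7/27*2/3 + 5/27*1/9 + 23/81*1/3 = 254/729
  d_3[Y] = 22/81*1/3 + 7/27*1/9 + 5/27*1/9 + 23/81*1/9 = 125/729
  d_3[Z] = 22/81*1/9 + 7/27*1/9 + 5/27*2/3 + 23/81*2/9 = 179/729
  d_3[W] = 22/81*1/3 + 7/27*1/9 + 5/27*1/9 + 23/81*1/3 = 19/81
d_3 = (X=254/729, Y=125/729, Z=179/729, W=19/81)

Answer: 254/729 125/729 179/729 19/81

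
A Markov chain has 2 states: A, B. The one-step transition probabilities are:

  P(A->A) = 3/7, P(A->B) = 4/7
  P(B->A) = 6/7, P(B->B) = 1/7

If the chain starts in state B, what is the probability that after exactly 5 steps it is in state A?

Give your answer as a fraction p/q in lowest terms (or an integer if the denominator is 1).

Computing P^5 by repeated multiplication:
P^1 =
  A: [3/7, 4/7]
  B: [6/7, 1/7]
P^2 =
  A: [33/49, 16/49]
  B: [24/49, 25/49]
P^3 =
  A: [195/343, 148/343]
  B: [222/343, 121/343]
P^4 =
  A: [1473/2401, 928/2401]
  B: [1392/2401, 1009/2401]
P^5 =
  A: [9987/16807, 6820/16807]
  B: [10230/16807, 6577/16807]

(P^5)[B -> A] = 10230/16807

Answer: 10230/16807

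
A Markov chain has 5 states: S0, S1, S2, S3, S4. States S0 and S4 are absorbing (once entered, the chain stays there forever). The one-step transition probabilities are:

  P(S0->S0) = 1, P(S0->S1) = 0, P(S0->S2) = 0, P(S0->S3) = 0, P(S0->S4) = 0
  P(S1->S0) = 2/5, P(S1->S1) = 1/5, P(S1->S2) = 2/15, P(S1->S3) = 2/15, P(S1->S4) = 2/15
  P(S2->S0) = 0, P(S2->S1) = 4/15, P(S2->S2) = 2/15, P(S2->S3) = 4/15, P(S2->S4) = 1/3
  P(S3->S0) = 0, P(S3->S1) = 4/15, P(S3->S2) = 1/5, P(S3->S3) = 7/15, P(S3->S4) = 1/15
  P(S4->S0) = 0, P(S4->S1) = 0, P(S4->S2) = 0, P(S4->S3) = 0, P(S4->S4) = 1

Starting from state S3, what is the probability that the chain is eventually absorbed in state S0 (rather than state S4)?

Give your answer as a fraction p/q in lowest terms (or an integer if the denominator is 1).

Answer: 24/55

Derivation:
Let a_i = P(absorbed in S0 | start in state i).
Boundary conditions: a_S0 = 1, a_S4 = 0.
For each transient state i, a_i = sum_j P(i->j) * a_j:
  a_S1 = 2/5*a_S0 + 1/5*a_S1 + 2/15*a_S2 + 2/15*a_S3 + 2/15*a_S4
  a_S2 = 0*a_S0 + 4/15*a_S1 + 2/15*a_S2 + 4/15*a_S3 + 1/3*a_S4
  a_S3 = 0*a_S0 + 4/15*a_S1 + 1/5*a_S2 + 7/15*a_S3 + 1/15*a_S4

Substituting a_S0 = 1 and a_S4 = 0, rearrange to (I - Q) a = r where r[i] = P(i -> S0):
  [4/5, -2/15, -2/15] . (a_S1, a_S2, a_S3) = 2/5
  [-4/15, 13/15, -4/15] . (a_S1, a_S2, a_S3) = 0
  [-4/15, -1/5, 8/15] . (a_S1, a_S2, a_S3) = 0

Solving yields:
  a_S1 = 69/110
  a_S2 = 18/55
  a_S3 = 24/55

Starting state is S3, so the absorption probability is a_S3 = 24/55.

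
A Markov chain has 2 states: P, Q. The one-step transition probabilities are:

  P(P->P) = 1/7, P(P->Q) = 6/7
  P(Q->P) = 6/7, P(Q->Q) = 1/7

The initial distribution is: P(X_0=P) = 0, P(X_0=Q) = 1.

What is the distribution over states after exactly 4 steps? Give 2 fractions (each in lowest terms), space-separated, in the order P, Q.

Answer: 888/2401 1513/2401

Derivation:
Propagating the distribution step by step (d_{t+1} = d_t * P):
d_0 = (P=0, Q=1)
  d_1[P] = 0*1/7 + 1*6/7 = 6/7
  d_1[Q] = 0*6/7 + 1*1/7 = 1/7
d_1 = (P=6/7, Q=1/7)
  d_2[P] = 6/7*1/7 + 1/7*6/7 = 12/49
  d_2[Q] = 6/7*6/7 + 1/7*1/7 = 37/49
d_2 = (P=12/49, Q=37/49)
  d_3[P] = 12/49*1/7 + 37/49*6/7 = 234/343
  d_3[Q] = 12/49*6/7 + 37/49*1/7 = 109/343
d_3 = (P=234/343, Q=109/343)
  d_4[P] = 234/343*1/7 + 109/343*6/7 = 888/2401
  d_4[Q] = 234/343*6/7 + 109/343*1/7 = 1513/2401
d_4 = (P=888/2401, Q=1513/2401)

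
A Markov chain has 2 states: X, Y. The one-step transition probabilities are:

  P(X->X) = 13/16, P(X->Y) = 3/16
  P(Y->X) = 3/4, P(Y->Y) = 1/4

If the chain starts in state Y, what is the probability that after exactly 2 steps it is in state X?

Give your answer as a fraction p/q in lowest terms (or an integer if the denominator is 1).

Answer: 51/64

Derivation:
Computing P^2 by repeated multiplication:
P^1 =
  X: [13/16, 3/16]
  Y: [3/4, 1/4]
P^2 =
  X: [205/256, 51/256]
  Y: [51/64, 13/64]

(P^2)[Y -> X] = 51/64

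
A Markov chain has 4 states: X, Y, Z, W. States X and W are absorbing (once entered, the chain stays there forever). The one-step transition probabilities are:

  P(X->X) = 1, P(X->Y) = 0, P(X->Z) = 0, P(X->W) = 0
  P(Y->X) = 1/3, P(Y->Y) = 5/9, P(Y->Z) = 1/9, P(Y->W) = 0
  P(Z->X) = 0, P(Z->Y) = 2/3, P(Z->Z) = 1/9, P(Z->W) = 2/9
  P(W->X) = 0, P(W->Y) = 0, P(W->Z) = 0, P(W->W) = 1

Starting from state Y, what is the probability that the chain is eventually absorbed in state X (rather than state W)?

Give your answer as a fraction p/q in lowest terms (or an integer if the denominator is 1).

Answer: 12/13

Derivation:
Let a_i = P(absorbed in X | start in state i).
Boundary conditions: a_X = 1, a_W = 0.
For each transient state i, a_i = sum_j P(i->j) * a_j:
  a_Y = 1/3*a_X + 5/9*a_Y + 1/9*a_Z + 0*a_W
  a_Z = 0*a_X + 2/3*a_Y + 1/9*a_Z + 2/9*a_W

Substituting a_X = 1 and a_W = 0, rearrange to (I - Q) a = r where r[i] = P(i -> X):
  [4/9, -1/9] . (a_Y, a_Z) = 1/3
  [-2/3, 8/9] . (a_Y, a_Z) = 0

Solving yields:
  a_Y = 12/13
  a_Z = 9/13

Starting state is Y, so the absorption probability is a_Y = 12/13.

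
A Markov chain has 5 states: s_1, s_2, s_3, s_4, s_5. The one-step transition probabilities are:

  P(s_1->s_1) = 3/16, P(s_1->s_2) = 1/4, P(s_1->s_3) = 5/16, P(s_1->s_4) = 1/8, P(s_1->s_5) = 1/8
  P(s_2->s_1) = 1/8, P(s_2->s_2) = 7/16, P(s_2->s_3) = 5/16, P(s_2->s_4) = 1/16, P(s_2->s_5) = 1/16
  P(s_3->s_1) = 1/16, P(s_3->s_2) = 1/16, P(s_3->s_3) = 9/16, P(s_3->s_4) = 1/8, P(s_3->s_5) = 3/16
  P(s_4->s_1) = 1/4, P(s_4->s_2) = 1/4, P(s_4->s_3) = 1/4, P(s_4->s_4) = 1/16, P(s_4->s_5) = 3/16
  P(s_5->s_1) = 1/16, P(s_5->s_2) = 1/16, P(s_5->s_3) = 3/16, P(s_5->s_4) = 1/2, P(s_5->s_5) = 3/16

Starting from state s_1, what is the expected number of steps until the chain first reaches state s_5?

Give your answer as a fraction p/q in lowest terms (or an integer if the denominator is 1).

Let h_i = expected steps to first reach s_5 from state i.
Boundary: h_s_5 = 0.
First-step equations for the other states:
  h_s_1 = 1 + 3/16*h_s_1 + 1/4*h_s_2 + 5/16*h_s_3 + 1/8*h_s_4 + 1/8*h_s_5
  h_s_2 = 1 + 1/8*h_s_1 + 7/16*h_s_2 + 5/16*h_s_3 + 1/16*h_s_4 + 1/16*h_s_5
  h_s_3 = 1 + 1/16*h_s_1 + 1/16*h_s_2 + 9/16*h_s_3 + 1/8*h_s_4 + 3/16*h_s_5
  h_s_4 = 1 + 1/4*h_s_1 + 1/4*h_s_2 + 1/4*h_s_3 + 1/16*h_s_4 + 3/16*h_s_5

Substituting h_s_5 = 0 and rearranging gives the linear system (I - Q) h = 1:
  [13/16, -1/4, -5/16, -1/8] . (h_s_1, h_s_2, h_s_3, h_s_4) = 1
  [-1/8, 9/16, -5/16, -1/16] . (h_s_1, h_s_2, h_s_3, h_s_4) = 1
  [-1/16, -1/16, 7/16, -1/8] . (h_s_1, h_s_2, h_s_3, h_s_4) = 1
  [-1/4, -1/4, -1/4, 15/16] . (h_s_1, h_s_2, h_s_3, h_s_4) = 1

Solving yields:
  h_s_1 = 2832/407
  h_s_2 = 9184/1221
  h_s_3 = 7616/1221
  h_s_4 = 8048/1221

Starting state is s_1, so the expected hitting time is h_s_1 = 2832/407.

Answer: 2832/407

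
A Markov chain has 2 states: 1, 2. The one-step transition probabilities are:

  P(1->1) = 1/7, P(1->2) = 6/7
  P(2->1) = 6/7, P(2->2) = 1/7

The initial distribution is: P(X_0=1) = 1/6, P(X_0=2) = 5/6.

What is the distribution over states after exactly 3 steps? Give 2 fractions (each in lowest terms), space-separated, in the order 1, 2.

Answer: 1279/2058 779/2058

Derivation:
Propagating the distribution step by step (d_{t+1} = d_t * P):
d_0 = (1=1/6, 2=5/6)
  d_1[1] = 1/6*1/7 + 5/6*6/7 = 31/42
  d_1[2] = 1/6*6/7 + 5/6*1/7 = 11/42
d_1 = (1=31/42, 2=11/42)
  d_2[1] = 31/42*1/7 + 11/42*6/7 = 97/294
  d_2[2] = 31/42*6/7 + 11/42*1/7 = 197/294
d_2 = (1=97/294, 2=197/294)
  d_3[1] = 97/294*1/7 + 197/294*6/7 = 1279/2058
  d_3[2] = 97/294*6/7 + 197/294*1/7 = 779/2058
d_3 = (1=1279/2058, 2=779/2058)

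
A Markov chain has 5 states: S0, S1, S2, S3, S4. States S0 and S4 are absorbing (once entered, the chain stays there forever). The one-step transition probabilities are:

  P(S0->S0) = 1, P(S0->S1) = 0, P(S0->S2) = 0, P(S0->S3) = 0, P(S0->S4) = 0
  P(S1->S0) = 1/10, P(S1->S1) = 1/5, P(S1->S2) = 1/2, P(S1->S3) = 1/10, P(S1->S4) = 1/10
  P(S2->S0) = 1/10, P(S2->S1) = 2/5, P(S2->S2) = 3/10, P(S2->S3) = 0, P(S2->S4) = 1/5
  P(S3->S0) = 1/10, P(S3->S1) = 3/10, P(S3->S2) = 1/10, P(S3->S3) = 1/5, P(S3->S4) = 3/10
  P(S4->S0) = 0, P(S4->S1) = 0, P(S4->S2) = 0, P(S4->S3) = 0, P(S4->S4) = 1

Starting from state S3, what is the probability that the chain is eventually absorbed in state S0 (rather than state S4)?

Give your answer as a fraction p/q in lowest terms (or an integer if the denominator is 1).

Let a_i = P(absorbed in S0 | start in state i).
Boundary conditions: a_S0 = 1, a_S4 = 0.
For each transient state i, a_i = sum_j P(i->j) * a_j:
  a_S1 = 1/10*a_S0 + 1/5*a_S1 + 1/2*a_S2 + 1/10*a_S3 + 1/10*a_S4
  a_S2 = 1/10*a_S0 + 2/5*a_S1 + 3/10*a_S2 + 0*a_S3 + 1/5*a_S4
  a_S3 = 1/10*a_S0 + 3/10*a_S1 + 1/10*a_S2 + 1/5*a_S3 + 3/10*a_S4

Substituting a_S0 = 1 and a_S4 = 0, rearrange to (I - Q) a = r where r[i] = P(i -> S0):
  [4/5, -1/2, -1/10] . (a_S1, a_S2, a_S3) = 1/10
  [-2/5, 7/10, 0] . (a_S1, a_S2, a_S3) = 1/10
  [-3/10, -1/10, 4/5] . (a_S1, a_S2, a_S3) = 1/10

Solving yields:
  a_S1 = 104/263
  a_S2 = 97/263
  a_S3 = 84/263

Starting state is S3, so the absorption probability is a_S3 = 84/263.

Answer: 84/263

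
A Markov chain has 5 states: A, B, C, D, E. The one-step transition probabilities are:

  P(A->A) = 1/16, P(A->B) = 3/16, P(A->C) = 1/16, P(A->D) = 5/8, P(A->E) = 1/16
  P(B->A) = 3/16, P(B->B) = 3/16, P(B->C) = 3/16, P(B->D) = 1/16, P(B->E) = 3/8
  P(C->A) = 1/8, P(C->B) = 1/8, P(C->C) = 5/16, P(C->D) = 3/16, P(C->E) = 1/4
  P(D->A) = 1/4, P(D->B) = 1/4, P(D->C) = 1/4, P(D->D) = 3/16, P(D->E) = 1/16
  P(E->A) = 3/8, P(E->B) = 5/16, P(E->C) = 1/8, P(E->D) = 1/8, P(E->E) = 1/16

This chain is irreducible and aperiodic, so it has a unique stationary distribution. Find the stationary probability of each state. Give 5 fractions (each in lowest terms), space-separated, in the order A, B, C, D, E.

Answer: 14897/75783 5327/25261 14504/75783 17951/75783 4150/25261

Derivation:
The stationary distribution satisfies pi = pi * P, i.e.:
  pi_A = 1/16*pi_A + 3/16*pi_B + 1/8*pi_C + 1/4*pi_D + 3/8*pi_E
  pi_B = 3/16*pi_A + 3/16*pi_B + 1/8*pi_C + 1/4*pi_D + 5/16*pi_E
  pi_C = 1/16*pi_A + 3/16*pi_B + 5/16*pi_C + 1/4*pi_D + 1/8*pi_E
  pi_D = 5/8*pi_A + 1/16*pi_B + 3/16*pi_C + 3/16*pi_D + 1/8*pi_E
  pi_E = 1/16*pi_A + 3/8*pi_B + 1/4*pi_C + 1/16*pi_D + 1/16*pi_E
with normalization: pi_A + pi_B + pi_C + pi_D + pi_E = 1.

Using the first 4 balance equations plus normalization, the linear system A*pi = b is:
  [-15/16, 3/16, 1/8, 1/4, 3/8] . pi = 0
  [3/16, -13/16, 1/8, 1/4, 5/16] . pi = 0
  [1/16, 3/16, -11/16, 1/4, 1/8] . pi = 0
  [5/8, 1/16, 3/16, -13/16, 1/8] . pi = 0
  [1, 1, 1, 1, 1] . pi = 1

Solving yields:
  pi_A = 14897/75783
  pi_B = 5327/25261
  pi_C = 14504/75783
  pi_D = 17951/75783
  pi_E = 4150/25261

Verification (pi * P):
  14897/75783*1/16 + 5327/25261*3/16 + 14504/75783*1/8 + 17951/75783*1/4 + 4150/25261*3/8 = 14897/75783 = pi_A  (ok)
  14897/75783*3/16 + 5327/25261*3/16 + 14504/75783*1/8 + 17951/75783*1/4 + 4150/25261*5/16 = 5327/25261 = pi_B  (ok)
  14897/75783*1/16 + 5327/25261*3/16 + 14504/75783*5/16 + 17951/75783*1/4 + 4150/25261*1/8 = 14504/75783 = pi_C  (ok)
  14897/75783*5/8 + 5327/25261*1/16 + 14504/75783*3/16 + 17951/75783*3/16 + 4150/25261*1/8 = 17951/75783 = pi_D  (ok)
  14897/75783*1/16 + 5327/25261*3/8 + 14504/75783*1/4 + 17951/75783*1/16 + 4150/25261*1/16 = 4150/25261 = pi_E  (ok)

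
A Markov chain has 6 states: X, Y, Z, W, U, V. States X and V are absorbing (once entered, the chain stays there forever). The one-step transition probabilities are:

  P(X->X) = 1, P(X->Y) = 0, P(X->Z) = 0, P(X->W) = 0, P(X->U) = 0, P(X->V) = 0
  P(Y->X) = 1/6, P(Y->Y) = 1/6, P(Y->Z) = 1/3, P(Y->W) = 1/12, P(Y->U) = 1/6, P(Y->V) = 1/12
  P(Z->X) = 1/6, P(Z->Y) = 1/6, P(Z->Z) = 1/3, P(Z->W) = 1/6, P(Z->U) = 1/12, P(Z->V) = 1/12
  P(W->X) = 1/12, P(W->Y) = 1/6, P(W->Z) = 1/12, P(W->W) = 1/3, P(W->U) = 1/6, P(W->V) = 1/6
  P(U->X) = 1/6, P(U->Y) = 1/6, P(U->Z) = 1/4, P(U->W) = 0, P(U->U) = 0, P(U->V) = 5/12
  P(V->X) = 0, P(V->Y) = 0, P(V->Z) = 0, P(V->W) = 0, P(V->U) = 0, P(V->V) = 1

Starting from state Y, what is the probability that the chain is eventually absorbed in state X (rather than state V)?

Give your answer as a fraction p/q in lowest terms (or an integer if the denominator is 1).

Let a_i = P(absorbed in X | start in state i).
Boundary conditions: a_X = 1, a_V = 0.
For each transient state i, a_i = sum_j P(i->j) * a_j:
  a_Y = 1/6*a_X + 1/6*a_Y + 1/3*a_Z + 1/12*a_W + 1/6*a_U + 1/12*a_V
  a_Z = 1/6*a_X + 1/6*a_Y + 1/3*a_Z + 1/6*a_W + 1/12*a_U + 1/12*a_V
  a_W = 1/12*a_X + 1/6*a_Y + 1/12*a_Z + 1/3*a_W + 1/6*a_U + 1/6*a_V
  a_U = 1/6*a_X + 1/6*a_Y + 1/4*a_Z + 0*a_W + 0*a_U + 5/12*a_V

Substituting a_X = 1 and a_V = 0, rearrange to (I - Q) a = r where r[i] = P(i -> X):
  [5/6, -1/3, -1/12, -1/6] . (a_Y, a_Z, a_W, a_U) = 1/6
  [-1/6, 2/3, -1/6, -1/12] . (a_Y, a_Z, a_W, a_U) = 1/6
  [-1/6, -1/12, 2/3, -1/6] . (a_Y, a_Z, a_W, a_U) = 1/12
  [-1/6, -1/4, 0, 1] . (a_Y, a_Z, a_W, a_U) = 1/6

Solving yields:
  a_Y = 193/360
  a_Z = 97/180
  a_W = 229/540
  a_U = 211/540

Starting state is Y, so the absorption probability is a_Y = 193/360.

Answer: 193/360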